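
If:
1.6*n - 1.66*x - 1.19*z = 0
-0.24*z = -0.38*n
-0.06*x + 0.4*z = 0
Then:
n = 0.00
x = 0.00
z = 0.00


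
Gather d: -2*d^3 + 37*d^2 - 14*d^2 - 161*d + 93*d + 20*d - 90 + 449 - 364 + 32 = -2*d^3 + 23*d^2 - 48*d + 27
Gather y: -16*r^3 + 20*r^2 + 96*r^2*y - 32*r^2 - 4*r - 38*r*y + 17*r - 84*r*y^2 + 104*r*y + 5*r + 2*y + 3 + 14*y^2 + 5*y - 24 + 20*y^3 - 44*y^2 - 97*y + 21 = -16*r^3 - 12*r^2 + 18*r + 20*y^3 + y^2*(-84*r - 30) + y*(96*r^2 + 66*r - 90)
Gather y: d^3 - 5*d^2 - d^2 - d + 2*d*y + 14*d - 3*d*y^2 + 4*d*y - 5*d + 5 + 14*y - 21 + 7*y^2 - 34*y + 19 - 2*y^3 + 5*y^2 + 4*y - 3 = d^3 - 6*d^2 + 8*d - 2*y^3 + y^2*(12 - 3*d) + y*(6*d - 16)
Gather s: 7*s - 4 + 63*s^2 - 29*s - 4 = 63*s^2 - 22*s - 8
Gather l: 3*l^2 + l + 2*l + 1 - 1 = 3*l^2 + 3*l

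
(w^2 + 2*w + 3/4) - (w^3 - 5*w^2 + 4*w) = -w^3 + 6*w^2 - 2*w + 3/4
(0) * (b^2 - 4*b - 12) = 0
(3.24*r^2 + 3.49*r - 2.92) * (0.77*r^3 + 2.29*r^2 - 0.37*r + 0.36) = 2.4948*r^5 + 10.1069*r^4 + 4.5449*r^3 - 6.8117*r^2 + 2.3368*r - 1.0512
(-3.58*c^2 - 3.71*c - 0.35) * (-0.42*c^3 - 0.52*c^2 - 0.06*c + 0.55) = 1.5036*c^5 + 3.4198*c^4 + 2.291*c^3 - 1.5644*c^2 - 2.0195*c - 0.1925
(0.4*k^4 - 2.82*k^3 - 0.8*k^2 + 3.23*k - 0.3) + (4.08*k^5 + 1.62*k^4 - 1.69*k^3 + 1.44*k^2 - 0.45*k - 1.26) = 4.08*k^5 + 2.02*k^4 - 4.51*k^3 + 0.64*k^2 + 2.78*k - 1.56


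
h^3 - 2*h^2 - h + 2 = (h - 2)*(h - 1)*(h + 1)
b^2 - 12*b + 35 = (b - 7)*(b - 5)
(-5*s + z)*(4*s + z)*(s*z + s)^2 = -20*s^4*z^2 - 40*s^4*z - 20*s^4 - s^3*z^3 - 2*s^3*z^2 - s^3*z + s^2*z^4 + 2*s^2*z^3 + s^2*z^2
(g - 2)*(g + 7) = g^2 + 5*g - 14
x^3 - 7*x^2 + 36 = (x - 6)*(x - 3)*(x + 2)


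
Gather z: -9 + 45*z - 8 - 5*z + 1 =40*z - 16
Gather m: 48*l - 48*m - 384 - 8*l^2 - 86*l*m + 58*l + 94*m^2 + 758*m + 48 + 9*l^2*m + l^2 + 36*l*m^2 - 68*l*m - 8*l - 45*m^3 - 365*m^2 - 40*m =-7*l^2 + 98*l - 45*m^3 + m^2*(36*l - 271) + m*(9*l^2 - 154*l + 670) - 336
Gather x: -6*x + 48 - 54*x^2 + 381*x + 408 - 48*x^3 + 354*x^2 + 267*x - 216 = -48*x^3 + 300*x^2 + 642*x + 240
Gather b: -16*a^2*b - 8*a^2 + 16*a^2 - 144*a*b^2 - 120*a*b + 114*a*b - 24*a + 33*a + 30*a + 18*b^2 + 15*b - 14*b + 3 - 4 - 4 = 8*a^2 + 39*a + b^2*(18 - 144*a) + b*(-16*a^2 - 6*a + 1) - 5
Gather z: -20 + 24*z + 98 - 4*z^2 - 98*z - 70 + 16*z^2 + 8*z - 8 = 12*z^2 - 66*z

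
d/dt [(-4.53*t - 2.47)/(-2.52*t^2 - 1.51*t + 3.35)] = (11.4156*t^2 + 6.8403*t - (4.53*t + 2.47)*(5.04*t + 1.51) - 15.1755)/(2.52*t^2 + 1.51*t - 3.35)^2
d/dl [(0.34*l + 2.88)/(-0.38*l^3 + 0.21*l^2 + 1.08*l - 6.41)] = (0.2584*l^3 + 3.2118*l^2 - 1.2096*l - 5.2898)/(0.1444*l^6 - 0.1596*l^5 - 0.7767*l^4 + 5.3252*l^3 - 1.5258*l^2 - 13.8456*l + 41.0881)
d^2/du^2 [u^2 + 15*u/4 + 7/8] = 2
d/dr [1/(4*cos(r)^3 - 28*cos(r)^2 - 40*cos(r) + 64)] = (3*cos(r)^2 - 14*cos(r) - 10)*sin(r)/(4*(cos(r)^3 - 7*cos(r)^2 - 10*cos(r) + 16)^2)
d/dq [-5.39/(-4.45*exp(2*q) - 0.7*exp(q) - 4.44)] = (-47.971*exp(q) - 3.773)*exp(q)/(4.45*exp(2*q) + 0.7*exp(q) + 4.44)^2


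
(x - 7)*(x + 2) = x^2 - 5*x - 14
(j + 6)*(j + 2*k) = j^2 + 2*j*k + 6*j + 12*k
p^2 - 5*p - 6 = (p - 6)*(p + 1)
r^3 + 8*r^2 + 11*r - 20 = (r - 1)*(r + 4)*(r + 5)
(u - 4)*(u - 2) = u^2 - 6*u + 8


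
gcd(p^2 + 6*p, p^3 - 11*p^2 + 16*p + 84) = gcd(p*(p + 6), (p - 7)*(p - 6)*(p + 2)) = 1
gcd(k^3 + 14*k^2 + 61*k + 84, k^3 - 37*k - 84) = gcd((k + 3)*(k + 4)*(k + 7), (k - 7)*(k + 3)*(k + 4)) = k^2 + 7*k + 12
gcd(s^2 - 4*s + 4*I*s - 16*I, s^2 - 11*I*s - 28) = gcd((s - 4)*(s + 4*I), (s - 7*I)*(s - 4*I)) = 1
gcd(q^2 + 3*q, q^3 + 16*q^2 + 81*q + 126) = q + 3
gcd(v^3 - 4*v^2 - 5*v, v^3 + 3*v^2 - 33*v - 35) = v^2 - 4*v - 5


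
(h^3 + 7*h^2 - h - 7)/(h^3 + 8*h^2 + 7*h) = (h - 1)/h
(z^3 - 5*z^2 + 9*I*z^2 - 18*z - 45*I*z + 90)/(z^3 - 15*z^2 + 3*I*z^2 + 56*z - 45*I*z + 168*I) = (z^2 + z*(-5 + 6*I) - 30*I)/(z^2 - 15*z + 56)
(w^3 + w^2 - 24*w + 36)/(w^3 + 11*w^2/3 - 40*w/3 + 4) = 3*(w - 3)/(3*w - 1)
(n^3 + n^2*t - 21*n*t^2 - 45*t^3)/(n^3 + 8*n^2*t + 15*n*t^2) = (n^2 - 2*n*t - 15*t^2)/(n*(n + 5*t))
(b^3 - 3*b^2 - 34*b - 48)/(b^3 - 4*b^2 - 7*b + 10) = (b^2 - 5*b - 24)/(b^2 - 6*b + 5)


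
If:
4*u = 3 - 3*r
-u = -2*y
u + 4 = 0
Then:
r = 19/3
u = -4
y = -2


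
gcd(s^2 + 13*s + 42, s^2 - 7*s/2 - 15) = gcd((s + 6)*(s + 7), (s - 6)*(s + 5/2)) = 1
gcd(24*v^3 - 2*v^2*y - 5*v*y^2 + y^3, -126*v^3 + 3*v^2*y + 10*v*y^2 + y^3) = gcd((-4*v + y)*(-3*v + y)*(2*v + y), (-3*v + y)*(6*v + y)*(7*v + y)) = -3*v + y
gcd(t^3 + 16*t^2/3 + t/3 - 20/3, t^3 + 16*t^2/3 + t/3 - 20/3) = t^3 + 16*t^2/3 + t/3 - 20/3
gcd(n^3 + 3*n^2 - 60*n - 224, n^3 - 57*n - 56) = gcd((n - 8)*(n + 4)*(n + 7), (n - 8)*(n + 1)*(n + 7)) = n^2 - n - 56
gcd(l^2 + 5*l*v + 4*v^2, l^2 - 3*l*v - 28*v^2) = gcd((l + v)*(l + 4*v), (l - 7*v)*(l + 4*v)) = l + 4*v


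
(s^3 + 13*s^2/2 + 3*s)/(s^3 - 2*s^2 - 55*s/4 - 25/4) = 2*s*(s + 6)/(2*s^2 - 5*s - 25)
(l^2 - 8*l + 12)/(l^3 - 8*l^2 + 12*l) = 1/l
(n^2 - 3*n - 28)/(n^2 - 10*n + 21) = (n + 4)/(n - 3)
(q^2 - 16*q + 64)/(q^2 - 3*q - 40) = (q - 8)/(q + 5)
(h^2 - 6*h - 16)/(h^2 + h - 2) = (h - 8)/(h - 1)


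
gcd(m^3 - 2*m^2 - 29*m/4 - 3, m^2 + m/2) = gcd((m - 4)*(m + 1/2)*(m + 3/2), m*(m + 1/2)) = m + 1/2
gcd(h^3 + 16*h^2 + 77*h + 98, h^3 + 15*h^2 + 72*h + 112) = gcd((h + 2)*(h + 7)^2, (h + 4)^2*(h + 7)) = h + 7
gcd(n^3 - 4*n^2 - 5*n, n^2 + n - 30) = n - 5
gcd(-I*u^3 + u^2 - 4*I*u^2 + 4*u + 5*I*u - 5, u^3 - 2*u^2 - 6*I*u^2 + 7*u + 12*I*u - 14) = u + I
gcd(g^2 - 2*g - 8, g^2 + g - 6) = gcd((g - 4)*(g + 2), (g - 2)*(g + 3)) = 1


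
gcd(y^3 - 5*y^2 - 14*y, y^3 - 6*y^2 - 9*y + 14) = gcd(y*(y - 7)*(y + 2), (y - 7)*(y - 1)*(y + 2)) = y^2 - 5*y - 14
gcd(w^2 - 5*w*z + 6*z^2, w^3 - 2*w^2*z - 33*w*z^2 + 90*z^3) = -w + 3*z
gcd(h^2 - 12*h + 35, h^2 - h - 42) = h - 7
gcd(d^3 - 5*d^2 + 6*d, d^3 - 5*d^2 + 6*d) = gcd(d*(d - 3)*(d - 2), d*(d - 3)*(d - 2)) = d^3 - 5*d^2 + 6*d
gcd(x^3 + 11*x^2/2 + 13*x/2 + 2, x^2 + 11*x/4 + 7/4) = x + 1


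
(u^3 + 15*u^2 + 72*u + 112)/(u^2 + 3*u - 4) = (u^2 + 11*u + 28)/(u - 1)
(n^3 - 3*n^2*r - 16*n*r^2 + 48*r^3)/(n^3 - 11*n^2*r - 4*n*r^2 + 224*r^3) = (n^2 - 7*n*r + 12*r^2)/(n^2 - 15*n*r + 56*r^2)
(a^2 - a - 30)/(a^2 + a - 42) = (a + 5)/(a + 7)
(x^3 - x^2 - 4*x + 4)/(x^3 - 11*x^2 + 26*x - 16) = (x + 2)/(x - 8)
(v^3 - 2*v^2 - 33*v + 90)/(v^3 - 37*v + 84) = (v^2 + v - 30)/(v^2 + 3*v - 28)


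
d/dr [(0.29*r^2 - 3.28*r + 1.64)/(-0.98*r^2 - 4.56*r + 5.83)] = (-4.5368*r^2 + 6.5958*r - 11.644)/(0.9604*r^4 + 8.9376*r^3 + 9.3668*r^2 - 53.1696*r + 33.9889)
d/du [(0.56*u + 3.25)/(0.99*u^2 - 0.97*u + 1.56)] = (-0.5544*u^2 - 6.435*u + 4.0261)/(0.9801*u^4 - 1.9206*u^3 + 4.0297*u^2 - 3.0264*u + 2.4336)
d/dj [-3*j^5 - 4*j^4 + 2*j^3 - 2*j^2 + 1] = j*(-15*j^3 - 16*j^2 + 6*j - 4)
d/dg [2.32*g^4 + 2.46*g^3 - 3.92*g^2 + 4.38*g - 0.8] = 9.28*g^3 + 7.38*g^2 - 7.84*g + 4.38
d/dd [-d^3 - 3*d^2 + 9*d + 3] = -3*d^2 - 6*d + 9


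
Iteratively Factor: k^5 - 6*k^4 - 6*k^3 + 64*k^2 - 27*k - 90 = (k - 5)*(k^4 - k^3 - 11*k^2 + 9*k + 18) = (k - 5)*(k - 2)*(k^3 + k^2 - 9*k - 9) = (k - 5)*(k - 2)*(k + 3)*(k^2 - 2*k - 3) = (k - 5)*(k - 2)*(k + 1)*(k + 3)*(k - 3)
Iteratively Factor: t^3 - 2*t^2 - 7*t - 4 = (t + 1)*(t^2 - 3*t - 4) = (t + 1)^2*(t - 4)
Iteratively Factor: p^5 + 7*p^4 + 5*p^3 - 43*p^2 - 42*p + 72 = (p - 2)*(p^4 + 9*p^3 + 23*p^2 + 3*p - 36) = (p - 2)*(p + 3)*(p^3 + 6*p^2 + 5*p - 12) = (p - 2)*(p + 3)*(p + 4)*(p^2 + 2*p - 3) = (p - 2)*(p + 3)^2*(p + 4)*(p - 1)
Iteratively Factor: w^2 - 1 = (w + 1)*(w - 1)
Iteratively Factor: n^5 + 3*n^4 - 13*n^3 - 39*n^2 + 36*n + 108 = (n - 3)*(n^4 + 6*n^3 + 5*n^2 - 24*n - 36) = (n - 3)*(n + 3)*(n^3 + 3*n^2 - 4*n - 12) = (n - 3)*(n - 2)*(n + 3)*(n^2 + 5*n + 6) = (n - 3)*(n - 2)*(n + 3)^2*(n + 2)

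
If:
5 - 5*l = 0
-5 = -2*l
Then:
No Solution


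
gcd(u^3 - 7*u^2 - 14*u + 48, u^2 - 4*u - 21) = u + 3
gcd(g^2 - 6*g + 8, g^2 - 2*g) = g - 2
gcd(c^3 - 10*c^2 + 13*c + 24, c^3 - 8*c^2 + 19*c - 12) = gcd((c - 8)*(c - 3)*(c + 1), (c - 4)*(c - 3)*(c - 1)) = c - 3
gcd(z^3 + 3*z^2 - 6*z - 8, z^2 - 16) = z + 4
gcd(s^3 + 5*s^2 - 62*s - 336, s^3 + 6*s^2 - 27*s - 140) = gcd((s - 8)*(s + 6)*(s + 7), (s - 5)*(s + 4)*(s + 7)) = s + 7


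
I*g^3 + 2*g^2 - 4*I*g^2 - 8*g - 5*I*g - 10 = (g - 5)*(g - 2*I)*(I*g + I)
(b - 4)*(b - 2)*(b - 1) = b^3 - 7*b^2 + 14*b - 8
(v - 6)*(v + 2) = v^2 - 4*v - 12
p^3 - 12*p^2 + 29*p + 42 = (p - 7)*(p - 6)*(p + 1)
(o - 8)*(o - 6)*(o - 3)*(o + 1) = o^4 - 16*o^3 + 73*o^2 - 54*o - 144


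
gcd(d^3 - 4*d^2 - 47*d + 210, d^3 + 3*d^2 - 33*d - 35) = d^2 + 2*d - 35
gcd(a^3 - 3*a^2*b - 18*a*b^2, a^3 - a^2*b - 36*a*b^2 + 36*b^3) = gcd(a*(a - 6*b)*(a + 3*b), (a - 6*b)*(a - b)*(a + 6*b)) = a - 6*b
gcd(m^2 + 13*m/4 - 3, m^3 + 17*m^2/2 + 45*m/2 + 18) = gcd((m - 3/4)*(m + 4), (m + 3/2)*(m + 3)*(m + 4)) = m + 4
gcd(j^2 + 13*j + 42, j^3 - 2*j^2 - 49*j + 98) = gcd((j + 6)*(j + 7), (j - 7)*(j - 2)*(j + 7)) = j + 7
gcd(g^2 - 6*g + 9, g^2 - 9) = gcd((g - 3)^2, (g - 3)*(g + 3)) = g - 3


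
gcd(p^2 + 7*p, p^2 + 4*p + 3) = 1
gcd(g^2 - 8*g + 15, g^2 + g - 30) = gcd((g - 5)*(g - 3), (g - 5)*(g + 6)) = g - 5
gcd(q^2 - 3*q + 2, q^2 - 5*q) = 1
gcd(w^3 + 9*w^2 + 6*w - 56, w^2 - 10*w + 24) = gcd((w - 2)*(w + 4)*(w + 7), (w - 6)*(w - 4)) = 1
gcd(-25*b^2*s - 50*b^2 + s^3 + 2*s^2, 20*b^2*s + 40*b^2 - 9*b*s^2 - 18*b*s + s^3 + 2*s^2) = -5*b*s - 10*b + s^2 + 2*s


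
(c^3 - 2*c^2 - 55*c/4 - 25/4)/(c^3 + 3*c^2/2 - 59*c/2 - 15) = (c + 5/2)/(c + 6)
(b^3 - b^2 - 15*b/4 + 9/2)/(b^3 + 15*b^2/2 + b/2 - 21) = (b - 3/2)/(b + 7)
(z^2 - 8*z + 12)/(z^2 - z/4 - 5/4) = 4*(-z^2 + 8*z - 12)/(-4*z^2 + z + 5)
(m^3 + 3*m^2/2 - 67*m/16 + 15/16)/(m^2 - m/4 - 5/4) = (4*m^2 + 11*m - 3)/(4*(m + 1))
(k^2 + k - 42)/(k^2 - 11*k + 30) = (k + 7)/(k - 5)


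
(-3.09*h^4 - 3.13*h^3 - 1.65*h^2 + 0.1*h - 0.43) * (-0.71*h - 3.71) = 2.1939*h^5 + 13.6862*h^4 + 12.7838*h^3 + 6.0505*h^2 - 0.0657*h + 1.5953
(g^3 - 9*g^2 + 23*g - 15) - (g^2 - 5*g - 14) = g^3 - 10*g^2 + 28*g - 1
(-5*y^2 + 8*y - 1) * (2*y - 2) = -10*y^3 + 26*y^2 - 18*y + 2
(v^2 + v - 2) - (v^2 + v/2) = v/2 - 2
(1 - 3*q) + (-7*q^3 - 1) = -7*q^3 - 3*q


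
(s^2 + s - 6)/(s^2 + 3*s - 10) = (s + 3)/(s + 5)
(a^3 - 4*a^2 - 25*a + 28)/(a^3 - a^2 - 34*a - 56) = (a - 1)/(a + 2)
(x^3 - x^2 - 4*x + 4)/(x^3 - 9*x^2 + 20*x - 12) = (x + 2)/(x - 6)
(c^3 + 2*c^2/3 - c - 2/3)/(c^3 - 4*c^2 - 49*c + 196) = (c^3 + 2*c^2/3 - c - 2/3)/(c^3 - 4*c^2 - 49*c + 196)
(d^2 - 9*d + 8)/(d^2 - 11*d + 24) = (d - 1)/(d - 3)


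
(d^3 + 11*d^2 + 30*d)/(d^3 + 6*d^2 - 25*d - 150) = d/(d - 5)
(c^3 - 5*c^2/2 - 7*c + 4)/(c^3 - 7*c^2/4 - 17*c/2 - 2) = 2*(2*c - 1)/(4*c + 1)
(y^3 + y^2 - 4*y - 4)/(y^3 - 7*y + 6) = (y^2 + 3*y + 2)/(y^2 + 2*y - 3)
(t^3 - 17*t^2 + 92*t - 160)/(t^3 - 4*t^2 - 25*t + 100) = (t - 8)/(t + 5)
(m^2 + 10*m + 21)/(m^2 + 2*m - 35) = (m + 3)/(m - 5)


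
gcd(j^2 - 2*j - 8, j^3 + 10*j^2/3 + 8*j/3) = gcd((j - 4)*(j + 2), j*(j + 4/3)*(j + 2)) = j + 2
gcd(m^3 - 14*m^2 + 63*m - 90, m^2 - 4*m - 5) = m - 5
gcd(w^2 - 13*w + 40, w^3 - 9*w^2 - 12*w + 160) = w^2 - 13*w + 40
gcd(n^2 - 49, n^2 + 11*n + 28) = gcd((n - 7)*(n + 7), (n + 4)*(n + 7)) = n + 7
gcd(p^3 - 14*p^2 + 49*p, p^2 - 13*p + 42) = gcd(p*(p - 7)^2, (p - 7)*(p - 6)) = p - 7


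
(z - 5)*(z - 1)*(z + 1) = z^3 - 5*z^2 - z + 5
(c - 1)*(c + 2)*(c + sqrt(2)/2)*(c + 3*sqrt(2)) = c^4 + c^3 + 7*sqrt(2)*c^3/2 + c^2 + 7*sqrt(2)*c^2/2 - 7*sqrt(2)*c + 3*c - 6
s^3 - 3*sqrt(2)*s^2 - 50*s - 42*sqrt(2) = (s - 7*sqrt(2))*(s + sqrt(2))*(s + 3*sqrt(2))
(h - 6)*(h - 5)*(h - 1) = h^3 - 12*h^2 + 41*h - 30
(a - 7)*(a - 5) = a^2 - 12*a + 35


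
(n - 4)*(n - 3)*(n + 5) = n^3 - 2*n^2 - 23*n + 60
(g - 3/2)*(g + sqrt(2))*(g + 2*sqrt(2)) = g^3 - 3*g^2/2 + 3*sqrt(2)*g^2 - 9*sqrt(2)*g/2 + 4*g - 6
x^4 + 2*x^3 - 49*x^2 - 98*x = x*(x - 7)*(x + 2)*(x + 7)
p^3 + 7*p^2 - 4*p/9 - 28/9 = (p - 2/3)*(p + 2/3)*(p + 7)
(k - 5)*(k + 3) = k^2 - 2*k - 15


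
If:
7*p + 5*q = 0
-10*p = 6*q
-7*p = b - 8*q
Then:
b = 0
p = 0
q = 0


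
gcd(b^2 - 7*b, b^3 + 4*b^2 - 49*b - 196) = b - 7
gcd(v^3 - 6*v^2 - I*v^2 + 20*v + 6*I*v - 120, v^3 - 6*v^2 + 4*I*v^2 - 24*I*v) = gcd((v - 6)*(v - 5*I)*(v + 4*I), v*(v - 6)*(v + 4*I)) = v^2 + v*(-6 + 4*I) - 24*I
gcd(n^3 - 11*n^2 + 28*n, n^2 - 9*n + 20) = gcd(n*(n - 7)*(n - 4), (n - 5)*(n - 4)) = n - 4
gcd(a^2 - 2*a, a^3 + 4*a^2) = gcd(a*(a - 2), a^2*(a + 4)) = a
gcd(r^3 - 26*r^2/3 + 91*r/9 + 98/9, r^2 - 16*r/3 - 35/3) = r - 7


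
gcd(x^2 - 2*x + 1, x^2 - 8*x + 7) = x - 1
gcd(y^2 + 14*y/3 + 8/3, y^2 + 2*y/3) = y + 2/3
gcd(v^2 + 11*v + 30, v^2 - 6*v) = 1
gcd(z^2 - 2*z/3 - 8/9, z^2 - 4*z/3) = z - 4/3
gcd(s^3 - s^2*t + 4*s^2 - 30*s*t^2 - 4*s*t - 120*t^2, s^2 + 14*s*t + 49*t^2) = 1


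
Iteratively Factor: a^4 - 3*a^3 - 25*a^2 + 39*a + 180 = (a + 3)*(a^3 - 6*a^2 - 7*a + 60) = (a - 4)*(a + 3)*(a^2 - 2*a - 15) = (a - 5)*(a - 4)*(a + 3)*(a + 3)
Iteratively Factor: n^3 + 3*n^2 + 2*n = (n)*(n^2 + 3*n + 2) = n*(n + 2)*(n + 1)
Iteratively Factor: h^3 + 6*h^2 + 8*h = (h + 2)*(h^2 + 4*h) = h*(h + 2)*(h + 4)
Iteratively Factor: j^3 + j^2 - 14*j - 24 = (j + 2)*(j^2 - j - 12) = (j + 2)*(j + 3)*(j - 4)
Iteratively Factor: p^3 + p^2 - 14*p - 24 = (p + 2)*(p^2 - p - 12) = (p + 2)*(p + 3)*(p - 4)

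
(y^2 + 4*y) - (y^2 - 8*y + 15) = 12*y - 15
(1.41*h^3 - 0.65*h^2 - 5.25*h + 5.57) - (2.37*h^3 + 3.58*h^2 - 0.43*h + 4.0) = -0.96*h^3 - 4.23*h^2 - 4.82*h + 1.57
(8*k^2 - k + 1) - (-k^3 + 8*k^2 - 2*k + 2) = k^3 + k - 1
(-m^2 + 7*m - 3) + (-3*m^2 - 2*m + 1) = -4*m^2 + 5*m - 2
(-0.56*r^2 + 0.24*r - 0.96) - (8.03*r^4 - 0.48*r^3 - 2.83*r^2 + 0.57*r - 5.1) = -8.03*r^4 + 0.48*r^3 + 2.27*r^2 - 0.33*r + 4.14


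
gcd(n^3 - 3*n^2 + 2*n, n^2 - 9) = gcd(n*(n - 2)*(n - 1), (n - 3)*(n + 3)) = 1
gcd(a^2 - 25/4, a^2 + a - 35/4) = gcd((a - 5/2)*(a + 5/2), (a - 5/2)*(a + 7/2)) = a - 5/2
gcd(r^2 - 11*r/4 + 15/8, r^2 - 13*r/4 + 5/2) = r - 5/4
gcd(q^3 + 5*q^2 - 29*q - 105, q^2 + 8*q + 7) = q + 7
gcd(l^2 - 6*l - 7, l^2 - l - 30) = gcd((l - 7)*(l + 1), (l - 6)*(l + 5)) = 1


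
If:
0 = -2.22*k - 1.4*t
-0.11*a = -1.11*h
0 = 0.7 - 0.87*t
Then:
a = 10.0909090909091*h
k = -0.51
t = 0.80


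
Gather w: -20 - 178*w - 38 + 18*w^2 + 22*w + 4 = 18*w^2 - 156*w - 54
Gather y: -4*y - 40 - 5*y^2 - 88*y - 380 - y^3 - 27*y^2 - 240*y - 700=-y^3 - 32*y^2 - 332*y - 1120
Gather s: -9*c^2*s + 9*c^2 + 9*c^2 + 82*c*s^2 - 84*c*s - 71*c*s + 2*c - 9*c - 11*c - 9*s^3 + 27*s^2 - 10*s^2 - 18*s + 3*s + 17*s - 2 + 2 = 18*c^2 - 18*c - 9*s^3 + s^2*(82*c + 17) + s*(-9*c^2 - 155*c + 2)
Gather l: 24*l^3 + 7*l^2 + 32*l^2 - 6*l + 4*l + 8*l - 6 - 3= 24*l^3 + 39*l^2 + 6*l - 9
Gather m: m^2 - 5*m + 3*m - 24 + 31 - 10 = m^2 - 2*m - 3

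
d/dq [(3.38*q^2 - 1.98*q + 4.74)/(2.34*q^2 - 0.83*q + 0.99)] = (1.8278*q^2 - 15.4908*q + 1.974)/(5.4756*q^4 - 3.8844*q^3 + 5.3221*q^2 - 1.6434*q + 0.9801)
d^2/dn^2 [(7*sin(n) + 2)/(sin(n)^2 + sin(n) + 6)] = (-7*sin(n)^5 - sin(n)^4 + 260*sin(n)^3 + 100*sin(n)^2 - 480*sin(n) - 104)/(sin(n)^2 + sin(n) + 6)^3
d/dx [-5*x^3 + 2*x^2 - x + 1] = -15*x^2 + 4*x - 1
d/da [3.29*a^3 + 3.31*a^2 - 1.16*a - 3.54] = 9.87*a^2 + 6.62*a - 1.16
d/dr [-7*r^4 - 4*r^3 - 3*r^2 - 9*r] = -28*r^3 - 12*r^2 - 6*r - 9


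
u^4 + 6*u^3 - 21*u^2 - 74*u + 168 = (u - 3)*(u - 2)*(u + 4)*(u + 7)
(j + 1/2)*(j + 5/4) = j^2 + 7*j/4 + 5/8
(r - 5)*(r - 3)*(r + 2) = r^3 - 6*r^2 - r + 30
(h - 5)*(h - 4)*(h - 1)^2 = h^4 - 11*h^3 + 39*h^2 - 49*h + 20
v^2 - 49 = (v - 7)*(v + 7)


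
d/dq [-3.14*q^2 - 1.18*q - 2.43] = -6.28*q - 1.18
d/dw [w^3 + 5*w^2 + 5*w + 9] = 3*w^2 + 10*w + 5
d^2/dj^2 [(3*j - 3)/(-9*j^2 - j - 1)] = 6*(-(j - 1)*(18*j + 1)^2 + (27*j - 8)*(9*j^2 + j + 1))/(9*j^2 + j + 1)^3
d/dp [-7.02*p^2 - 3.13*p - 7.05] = -14.04*p - 3.13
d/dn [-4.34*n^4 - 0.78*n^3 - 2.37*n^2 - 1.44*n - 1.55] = -17.36*n^3 - 2.34*n^2 - 4.74*n - 1.44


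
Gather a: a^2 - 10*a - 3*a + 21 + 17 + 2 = a^2 - 13*a + 40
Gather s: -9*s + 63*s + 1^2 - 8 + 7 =54*s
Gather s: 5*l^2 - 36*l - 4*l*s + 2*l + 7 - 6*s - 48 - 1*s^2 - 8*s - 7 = 5*l^2 - 34*l - s^2 + s*(-4*l - 14) - 48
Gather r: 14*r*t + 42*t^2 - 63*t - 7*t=14*r*t + 42*t^2 - 70*t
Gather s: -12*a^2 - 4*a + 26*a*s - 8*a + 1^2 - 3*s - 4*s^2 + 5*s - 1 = -12*a^2 - 12*a - 4*s^2 + s*(26*a + 2)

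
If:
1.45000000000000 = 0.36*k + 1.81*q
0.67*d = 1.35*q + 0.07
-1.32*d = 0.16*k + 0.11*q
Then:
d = -0.70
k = 6.03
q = -0.40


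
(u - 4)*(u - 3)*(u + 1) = u^3 - 6*u^2 + 5*u + 12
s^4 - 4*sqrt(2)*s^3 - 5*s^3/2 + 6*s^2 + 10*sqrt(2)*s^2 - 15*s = s*(s - 5/2)*(s - 3*sqrt(2))*(s - sqrt(2))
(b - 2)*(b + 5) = b^2 + 3*b - 10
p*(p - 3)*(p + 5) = p^3 + 2*p^2 - 15*p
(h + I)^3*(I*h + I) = I*h^4 - 3*h^3 + I*h^3 - 3*h^2 - 3*I*h^2 + h - 3*I*h + 1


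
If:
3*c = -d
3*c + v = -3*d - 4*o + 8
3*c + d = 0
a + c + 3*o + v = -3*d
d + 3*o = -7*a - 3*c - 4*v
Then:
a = -25*v/58 - 48/29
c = 36/29 - 3*v/58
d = 9*v/58 - 108/29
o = 112/29 - 19*v/58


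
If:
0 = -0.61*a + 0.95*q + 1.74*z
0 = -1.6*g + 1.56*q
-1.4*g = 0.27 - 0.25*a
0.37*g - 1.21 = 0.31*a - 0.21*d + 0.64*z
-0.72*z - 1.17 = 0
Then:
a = -6.92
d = -6.88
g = -1.43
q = -1.46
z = -1.62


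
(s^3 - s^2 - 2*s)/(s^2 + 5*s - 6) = s*(s^2 - s - 2)/(s^2 + 5*s - 6)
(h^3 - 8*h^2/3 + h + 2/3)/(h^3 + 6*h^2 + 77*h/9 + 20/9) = 3*(h^2 - 3*h + 2)/(3*h^2 + 17*h + 20)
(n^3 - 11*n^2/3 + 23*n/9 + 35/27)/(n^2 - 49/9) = (9*n^2 - 12*n - 5)/(3*(3*n + 7))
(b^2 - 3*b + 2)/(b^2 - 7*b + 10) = (b - 1)/(b - 5)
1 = 1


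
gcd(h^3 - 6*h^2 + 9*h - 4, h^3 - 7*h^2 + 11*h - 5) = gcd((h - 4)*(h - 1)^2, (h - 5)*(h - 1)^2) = h^2 - 2*h + 1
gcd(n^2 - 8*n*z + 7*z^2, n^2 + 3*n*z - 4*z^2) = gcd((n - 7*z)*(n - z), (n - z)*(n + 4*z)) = -n + z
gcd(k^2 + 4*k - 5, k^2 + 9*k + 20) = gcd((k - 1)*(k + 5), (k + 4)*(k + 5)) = k + 5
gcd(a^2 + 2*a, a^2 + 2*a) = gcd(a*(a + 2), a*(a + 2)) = a^2 + 2*a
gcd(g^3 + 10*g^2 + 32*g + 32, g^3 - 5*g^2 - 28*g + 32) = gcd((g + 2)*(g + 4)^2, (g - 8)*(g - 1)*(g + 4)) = g + 4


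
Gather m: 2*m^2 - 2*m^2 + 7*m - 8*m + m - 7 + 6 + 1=0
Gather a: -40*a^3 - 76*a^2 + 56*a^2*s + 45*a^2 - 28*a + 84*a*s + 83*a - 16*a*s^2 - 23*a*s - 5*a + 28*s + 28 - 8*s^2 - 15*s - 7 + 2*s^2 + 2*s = -40*a^3 + a^2*(56*s - 31) + a*(-16*s^2 + 61*s + 50) - 6*s^2 + 15*s + 21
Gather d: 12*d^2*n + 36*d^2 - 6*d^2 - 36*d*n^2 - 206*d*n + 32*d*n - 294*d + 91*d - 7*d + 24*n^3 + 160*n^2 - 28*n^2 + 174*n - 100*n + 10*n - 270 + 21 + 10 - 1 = d^2*(12*n + 30) + d*(-36*n^2 - 174*n - 210) + 24*n^3 + 132*n^2 + 84*n - 240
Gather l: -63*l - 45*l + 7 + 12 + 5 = 24 - 108*l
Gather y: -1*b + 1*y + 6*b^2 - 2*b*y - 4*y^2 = 6*b^2 - b - 4*y^2 + y*(1 - 2*b)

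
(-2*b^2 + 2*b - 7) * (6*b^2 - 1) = -12*b^4 + 12*b^3 - 40*b^2 - 2*b + 7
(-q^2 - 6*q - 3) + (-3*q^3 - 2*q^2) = -3*q^3 - 3*q^2 - 6*q - 3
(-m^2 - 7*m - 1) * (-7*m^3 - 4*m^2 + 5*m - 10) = 7*m^5 + 53*m^4 + 30*m^3 - 21*m^2 + 65*m + 10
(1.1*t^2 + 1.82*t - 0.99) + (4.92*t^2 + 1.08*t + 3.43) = 6.02*t^2 + 2.9*t + 2.44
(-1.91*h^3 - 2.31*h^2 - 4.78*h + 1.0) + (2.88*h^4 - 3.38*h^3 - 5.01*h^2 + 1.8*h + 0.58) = 2.88*h^4 - 5.29*h^3 - 7.32*h^2 - 2.98*h + 1.58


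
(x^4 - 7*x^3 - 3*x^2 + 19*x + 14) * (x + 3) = x^5 - 4*x^4 - 24*x^3 + 10*x^2 + 71*x + 42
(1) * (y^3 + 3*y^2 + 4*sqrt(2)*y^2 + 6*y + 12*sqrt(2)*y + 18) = y^3 + 3*y^2 + 4*sqrt(2)*y^2 + 6*y + 12*sqrt(2)*y + 18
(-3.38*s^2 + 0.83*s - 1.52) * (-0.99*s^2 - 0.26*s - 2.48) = 3.3462*s^4 + 0.0571*s^3 + 9.6714*s^2 - 1.6632*s + 3.7696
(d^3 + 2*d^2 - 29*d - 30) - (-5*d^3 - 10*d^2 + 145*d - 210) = 6*d^3 + 12*d^2 - 174*d + 180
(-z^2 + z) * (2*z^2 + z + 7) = -2*z^4 + z^3 - 6*z^2 + 7*z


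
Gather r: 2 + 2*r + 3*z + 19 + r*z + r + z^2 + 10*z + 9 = r*(z + 3) + z^2 + 13*z + 30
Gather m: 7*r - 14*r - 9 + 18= 9 - 7*r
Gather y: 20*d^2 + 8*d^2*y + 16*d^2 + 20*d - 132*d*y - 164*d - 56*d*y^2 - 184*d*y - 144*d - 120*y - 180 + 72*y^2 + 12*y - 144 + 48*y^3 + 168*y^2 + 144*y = 36*d^2 - 288*d + 48*y^3 + y^2*(240 - 56*d) + y*(8*d^2 - 316*d + 36) - 324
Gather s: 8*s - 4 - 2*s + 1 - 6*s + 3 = 0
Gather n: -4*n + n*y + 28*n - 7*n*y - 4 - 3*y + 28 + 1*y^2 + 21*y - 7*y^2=n*(24 - 6*y) - 6*y^2 + 18*y + 24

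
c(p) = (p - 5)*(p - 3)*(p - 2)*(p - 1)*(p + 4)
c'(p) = (p - 5)*(p - 3)*(p - 2)*(p - 1) + (p - 5)*(p - 3)*(p - 2)*(p + 4) + (p - 5)*(p - 3)*(p - 1)*(p + 4) + (p - 5)*(p - 2)*(p - 1)*(p + 4) + (p - 3)*(p - 2)*(p - 1)*(p + 4) = 5*p^4 - 28*p^3 - 9*p^2 + 206*p - 214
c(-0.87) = 381.61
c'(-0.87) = -378.73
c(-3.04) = 949.24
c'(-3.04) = 290.27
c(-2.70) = 992.22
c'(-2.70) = -18.97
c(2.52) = 6.13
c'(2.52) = 1.52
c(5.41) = 139.82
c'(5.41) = 486.62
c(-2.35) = 945.49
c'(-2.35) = -231.93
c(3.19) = -6.44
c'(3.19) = -39.61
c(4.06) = -50.62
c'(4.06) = -41.30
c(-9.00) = -92400.00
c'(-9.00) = 50420.00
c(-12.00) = -371280.00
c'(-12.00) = 148082.00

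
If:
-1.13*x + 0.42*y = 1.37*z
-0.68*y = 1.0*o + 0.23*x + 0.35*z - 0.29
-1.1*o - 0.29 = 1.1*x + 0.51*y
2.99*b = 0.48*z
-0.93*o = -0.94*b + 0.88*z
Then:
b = 0.08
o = -0.37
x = -0.27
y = 0.82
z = 0.48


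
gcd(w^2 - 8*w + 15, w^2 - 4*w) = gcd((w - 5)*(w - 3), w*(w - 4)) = 1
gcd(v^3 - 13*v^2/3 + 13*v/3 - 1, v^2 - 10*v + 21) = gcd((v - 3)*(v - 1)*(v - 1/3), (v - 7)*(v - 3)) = v - 3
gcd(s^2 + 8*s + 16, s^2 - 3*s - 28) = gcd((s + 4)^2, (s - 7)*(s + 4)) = s + 4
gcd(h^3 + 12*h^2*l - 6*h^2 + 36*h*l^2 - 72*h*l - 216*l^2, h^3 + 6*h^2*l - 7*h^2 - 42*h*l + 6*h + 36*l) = h^2 + 6*h*l - 6*h - 36*l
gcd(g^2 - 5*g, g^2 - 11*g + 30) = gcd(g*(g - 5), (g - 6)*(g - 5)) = g - 5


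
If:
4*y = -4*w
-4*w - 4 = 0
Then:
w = -1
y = 1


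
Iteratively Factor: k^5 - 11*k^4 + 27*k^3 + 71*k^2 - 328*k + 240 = (k - 4)*(k^4 - 7*k^3 - k^2 + 67*k - 60) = (k - 5)*(k - 4)*(k^3 - 2*k^2 - 11*k + 12) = (k - 5)*(k - 4)^2*(k^2 + 2*k - 3) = (k - 5)*(k - 4)^2*(k - 1)*(k + 3)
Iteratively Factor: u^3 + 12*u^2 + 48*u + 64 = (u + 4)*(u^2 + 8*u + 16) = (u + 4)^2*(u + 4)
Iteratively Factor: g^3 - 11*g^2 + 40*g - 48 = (g - 4)*(g^2 - 7*g + 12) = (g - 4)^2*(g - 3)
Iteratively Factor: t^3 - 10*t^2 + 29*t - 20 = (t - 5)*(t^2 - 5*t + 4) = (t - 5)*(t - 4)*(t - 1)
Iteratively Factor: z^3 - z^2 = (z - 1)*(z^2) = z*(z - 1)*(z)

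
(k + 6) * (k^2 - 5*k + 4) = k^3 + k^2 - 26*k + 24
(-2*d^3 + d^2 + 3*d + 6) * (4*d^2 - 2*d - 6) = -8*d^5 + 8*d^4 + 22*d^3 + 12*d^2 - 30*d - 36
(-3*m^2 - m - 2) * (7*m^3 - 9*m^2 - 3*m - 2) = -21*m^5 + 20*m^4 + 4*m^3 + 27*m^2 + 8*m + 4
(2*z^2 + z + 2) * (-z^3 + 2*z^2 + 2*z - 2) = -2*z^5 + 3*z^4 + 4*z^3 + 2*z^2 + 2*z - 4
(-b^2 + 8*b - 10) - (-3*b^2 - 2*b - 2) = 2*b^2 + 10*b - 8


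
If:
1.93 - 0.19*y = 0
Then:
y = 10.16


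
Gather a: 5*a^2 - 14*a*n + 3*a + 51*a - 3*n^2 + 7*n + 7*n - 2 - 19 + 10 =5*a^2 + a*(54 - 14*n) - 3*n^2 + 14*n - 11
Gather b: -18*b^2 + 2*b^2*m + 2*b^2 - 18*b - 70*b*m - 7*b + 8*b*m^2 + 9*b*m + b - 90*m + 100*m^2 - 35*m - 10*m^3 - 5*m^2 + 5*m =b^2*(2*m - 16) + b*(8*m^2 - 61*m - 24) - 10*m^3 + 95*m^2 - 120*m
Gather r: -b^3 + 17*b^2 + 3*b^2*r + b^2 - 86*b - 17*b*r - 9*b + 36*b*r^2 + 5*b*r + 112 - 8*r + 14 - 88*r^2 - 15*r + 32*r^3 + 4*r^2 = -b^3 + 18*b^2 - 95*b + 32*r^3 + r^2*(36*b - 84) + r*(3*b^2 - 12*b - 23) + 126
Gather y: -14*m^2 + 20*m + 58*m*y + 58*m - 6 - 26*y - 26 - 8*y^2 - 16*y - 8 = -14*m^2 + 78*m - 8*y^2 + y*(58*m - 42) - 40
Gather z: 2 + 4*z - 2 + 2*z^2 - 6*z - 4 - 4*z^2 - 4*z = -2*z^2 - 6*z - 4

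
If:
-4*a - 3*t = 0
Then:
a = -3*t/4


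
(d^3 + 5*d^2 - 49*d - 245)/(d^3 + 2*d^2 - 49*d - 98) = (d + 5)/(d + 2)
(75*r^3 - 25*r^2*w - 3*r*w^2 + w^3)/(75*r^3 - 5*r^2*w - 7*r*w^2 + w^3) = (15*r^2 - 2*r*w - w^2)/(15*r^2 + 2*r*w - w^2)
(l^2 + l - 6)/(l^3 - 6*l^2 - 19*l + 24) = (l - 2)/(l^2 - 9*l + 8)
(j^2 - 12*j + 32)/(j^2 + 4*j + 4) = (j^2 - 12*j + 32)/(j^2 + 4*j + 4)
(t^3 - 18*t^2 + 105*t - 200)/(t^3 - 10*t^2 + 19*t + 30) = (t^2 - 13*t + 40)/(t^2 - 5*t - 6)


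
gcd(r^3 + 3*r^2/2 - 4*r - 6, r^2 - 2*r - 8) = r + 2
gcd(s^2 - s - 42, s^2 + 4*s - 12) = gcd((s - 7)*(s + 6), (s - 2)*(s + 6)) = s + 6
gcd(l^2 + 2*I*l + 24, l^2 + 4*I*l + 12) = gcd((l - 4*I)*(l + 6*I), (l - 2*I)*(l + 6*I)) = l + 6*I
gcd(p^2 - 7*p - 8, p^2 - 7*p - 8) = p^2 - 7*p - 8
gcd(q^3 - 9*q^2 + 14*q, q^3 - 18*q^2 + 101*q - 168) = q - 7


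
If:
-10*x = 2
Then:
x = -1/5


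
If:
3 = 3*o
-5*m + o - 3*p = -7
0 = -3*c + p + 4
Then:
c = p/3 + 4/3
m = 8/5 - 3*p/5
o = 1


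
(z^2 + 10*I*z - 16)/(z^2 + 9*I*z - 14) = (z + 8*I)/(z + 7*I)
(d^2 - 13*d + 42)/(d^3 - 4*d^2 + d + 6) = (d^2 - 13*d + 42)/(d^3 - 4*d^2 + d + 6)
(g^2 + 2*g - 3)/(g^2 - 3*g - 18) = (g - 1)/(g - 6)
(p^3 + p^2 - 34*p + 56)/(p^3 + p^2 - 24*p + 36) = (p^2 + 3*p - 28)/(p^2 + 3*p - 18)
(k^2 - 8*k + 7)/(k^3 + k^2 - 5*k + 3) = (k - 7)/(k^2 + 2*k - 3)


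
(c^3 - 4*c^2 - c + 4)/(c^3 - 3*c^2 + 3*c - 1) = (c^2 - 3*c - 4)/(c^2 - 2*c + 1)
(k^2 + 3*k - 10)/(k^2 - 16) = (k^2 + 3*k - 10)/(k^2 - 16)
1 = 1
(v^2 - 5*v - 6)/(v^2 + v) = (v - 6)/v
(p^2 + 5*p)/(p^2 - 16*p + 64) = p*(p + 5)/(p^2 - 16*p + 64)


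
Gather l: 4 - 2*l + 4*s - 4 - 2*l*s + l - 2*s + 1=l*(-2*s - 1) + 2*s + 1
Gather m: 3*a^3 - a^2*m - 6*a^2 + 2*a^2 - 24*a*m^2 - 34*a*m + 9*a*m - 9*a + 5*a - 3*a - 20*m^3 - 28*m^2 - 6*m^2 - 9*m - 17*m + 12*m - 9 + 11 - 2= 3*a^3 - 4*a^2 - 7*a - 20*m^3 + m^2*(-24*a - 34) + m*(-a^2 - 25*a - 14)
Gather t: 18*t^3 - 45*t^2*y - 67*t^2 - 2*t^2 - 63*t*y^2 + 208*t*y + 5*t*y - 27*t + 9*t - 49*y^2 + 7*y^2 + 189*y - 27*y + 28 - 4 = 18*t^3 + t^2*(-45*y - 69) + t*(-63*y^2 + 213*y - 18) - 42*y^2 + 162*y + 24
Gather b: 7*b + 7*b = 14*b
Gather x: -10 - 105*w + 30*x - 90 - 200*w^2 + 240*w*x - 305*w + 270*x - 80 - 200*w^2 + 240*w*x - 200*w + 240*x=-400*w^2 - 610*w + x*(480*w + 540) - 180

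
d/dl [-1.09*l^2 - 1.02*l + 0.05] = -2.18*l - 1.02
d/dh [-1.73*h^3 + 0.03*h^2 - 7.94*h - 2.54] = -5.19*h^2 + 0.06*h - 7.94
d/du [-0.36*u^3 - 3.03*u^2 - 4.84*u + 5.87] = -1.08*u^2 - 6.06*u - 4.84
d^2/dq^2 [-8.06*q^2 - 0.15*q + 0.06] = -16.1200000000000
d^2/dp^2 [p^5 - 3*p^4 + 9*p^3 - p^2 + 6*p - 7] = 20*p^3 - 36*p^2 + 54*p - 2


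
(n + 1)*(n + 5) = n^2 + 6*n + 5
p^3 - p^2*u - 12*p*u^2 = p*(p - 4*u)*(p + 3*u)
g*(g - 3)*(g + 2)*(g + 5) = g^4 + 4*g^3 - 11*g^2 - 30*g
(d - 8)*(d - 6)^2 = d^3 - 20*d^2 + 132*d - 288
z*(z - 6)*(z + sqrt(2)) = z^3 - 6*z^2 + sqrt(2)*z^2 - 6*sqrt(2)*z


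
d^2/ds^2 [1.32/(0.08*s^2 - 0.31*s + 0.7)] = (-0.016896*s^2 + 0.065472*s + 1.32*(0.16*s - 0.31)*(0.32*s - 0.62) - 0.14784)/(0.08*s^2 - 0.31*s + 0.7)^3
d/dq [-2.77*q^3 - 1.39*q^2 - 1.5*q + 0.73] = -8.31*q^2 - 2.78*q - 1.5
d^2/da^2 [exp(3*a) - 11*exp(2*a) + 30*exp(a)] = (9*exp(2*a) - 44*exp(a) + 30)*exp(a)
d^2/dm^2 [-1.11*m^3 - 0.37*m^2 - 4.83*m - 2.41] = -6.66*m - 0.74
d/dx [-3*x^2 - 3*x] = -6*x - 3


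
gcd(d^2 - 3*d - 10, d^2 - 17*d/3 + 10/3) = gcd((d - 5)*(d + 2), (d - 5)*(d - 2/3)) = d - 5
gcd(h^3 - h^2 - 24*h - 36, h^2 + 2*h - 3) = h + 3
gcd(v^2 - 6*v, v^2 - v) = v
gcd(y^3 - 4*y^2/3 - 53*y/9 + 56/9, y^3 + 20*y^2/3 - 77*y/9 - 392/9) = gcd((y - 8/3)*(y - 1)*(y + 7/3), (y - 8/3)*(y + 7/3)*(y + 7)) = y^2 - y/3 - 56/9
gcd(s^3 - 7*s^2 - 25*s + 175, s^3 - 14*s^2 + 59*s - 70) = s^2 - 12*s + 35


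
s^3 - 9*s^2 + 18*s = s*(s - 6)*(s - 3)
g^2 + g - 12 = (g - 3)*(g + 4)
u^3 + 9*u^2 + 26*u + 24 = (u + 2)*(u + 3)*(u + 4)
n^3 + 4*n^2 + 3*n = n*(n + 1)*(n + 3)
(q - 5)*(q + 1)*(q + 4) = q^3 - 21*q - 20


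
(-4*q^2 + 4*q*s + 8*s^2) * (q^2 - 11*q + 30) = -4*q^4 + 4*q^3*s + 44*q^3 + 8*q^2*s^2 - 44*q^2*s - 120*q^2 - 88*q*s^2 + 120*q*s + 240*s^2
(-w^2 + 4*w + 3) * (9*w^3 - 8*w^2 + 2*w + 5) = -9*w^5 + 44*w^4 - 7*w^3 - 21*w^2 + 26*w + 15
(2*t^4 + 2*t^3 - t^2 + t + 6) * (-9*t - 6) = -18*t^5 - 30*t^4 - 3*t^3 - 3*t^2 - 60*t - 36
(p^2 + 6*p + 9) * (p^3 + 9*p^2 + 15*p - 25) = p^5 + 15*p^4 + 78*p^3 + 146*p^2 - 15*p - 225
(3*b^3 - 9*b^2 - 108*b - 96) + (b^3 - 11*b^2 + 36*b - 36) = 4*b^3 - 20*b^2 - 72*b - 132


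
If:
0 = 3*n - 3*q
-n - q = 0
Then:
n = 0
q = 0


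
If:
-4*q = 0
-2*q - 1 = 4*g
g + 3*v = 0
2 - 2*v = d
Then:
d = 11/6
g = -1/4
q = 0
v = 1/12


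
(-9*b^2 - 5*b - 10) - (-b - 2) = -9*b^2 - 4*b - 8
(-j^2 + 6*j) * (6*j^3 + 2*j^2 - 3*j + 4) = -6*j^5 + 34*j^4 + 15*j^3 - 22*j^2 + 24*j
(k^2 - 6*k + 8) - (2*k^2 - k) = -k^2 - 5*k + 8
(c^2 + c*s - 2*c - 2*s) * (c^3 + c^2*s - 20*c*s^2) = c^5 + 2*c^4*s - 2*c^4 - 19*c^3*s^2 - 4*c^3*s - 20*c^2*s^3 + 38*c^2*s^2 + 40*c*s^3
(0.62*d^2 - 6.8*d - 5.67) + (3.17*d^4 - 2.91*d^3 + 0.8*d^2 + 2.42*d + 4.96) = 3.17*d^4 - 2.91*d^3 + 1.42*d^2 - 4.38*d - 0.71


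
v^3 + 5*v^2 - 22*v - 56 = (v - 4)*(v + 2)*(v + 7)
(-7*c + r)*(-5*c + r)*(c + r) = 35*c^3 + 23*c^2*r - 11*c*r^2 + r^3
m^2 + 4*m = m*(m + 4)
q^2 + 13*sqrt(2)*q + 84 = (q + 6*sqrt(2))*(q + 7*sqrt(2))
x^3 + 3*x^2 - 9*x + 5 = (x - 1)^2*(x + 5)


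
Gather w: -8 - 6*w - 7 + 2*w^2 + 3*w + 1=2*w^2 - 3*w - 14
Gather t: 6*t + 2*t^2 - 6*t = 2*t^2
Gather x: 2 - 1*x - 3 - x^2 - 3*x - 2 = -x^2 - 4*x - 3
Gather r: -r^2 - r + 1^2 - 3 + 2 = -r^2 - r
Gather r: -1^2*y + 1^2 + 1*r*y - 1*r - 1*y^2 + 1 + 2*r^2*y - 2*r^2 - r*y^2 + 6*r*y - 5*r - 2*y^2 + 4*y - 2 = r^2*(2*y - 2) + r*(-y^2 + 7*y - 6) - 3*y^2 + 3*y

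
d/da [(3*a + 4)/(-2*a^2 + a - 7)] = (-6*a^2 + 3*a + (3*a + 4)*(4*a - 1) - 21)/(2*a^2 - a + 7)^2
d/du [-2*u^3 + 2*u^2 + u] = -6*u^2 + 4*u + 1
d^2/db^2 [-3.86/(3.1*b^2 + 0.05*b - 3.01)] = (74.1892*b^2 + 1.1966*b - 3.86*(6.2*b + 0.05)*(12.4*b + 0.1) - 72.03532)/(3.1*b^2 + 0.05*b - 3.01)^3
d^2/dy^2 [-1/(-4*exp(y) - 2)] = (2*exp(y) - 1)*exp(y)/(2*exp(y) + 1)^3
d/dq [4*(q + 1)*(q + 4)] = 8*q + 20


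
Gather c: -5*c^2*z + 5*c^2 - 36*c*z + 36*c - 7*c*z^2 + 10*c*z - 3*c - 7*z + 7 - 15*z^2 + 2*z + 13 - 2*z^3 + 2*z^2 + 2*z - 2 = c^2*(5 - 5*z) + c*(-7*z^2 - 26*z + 33) - 2*z^3 - 13*z^2 - 3*z + 18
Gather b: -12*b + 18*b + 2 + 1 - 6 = 6*b - 3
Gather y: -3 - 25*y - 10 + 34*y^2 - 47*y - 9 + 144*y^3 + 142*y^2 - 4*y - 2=144*y^3 + 176*y^2 - 76*y - 24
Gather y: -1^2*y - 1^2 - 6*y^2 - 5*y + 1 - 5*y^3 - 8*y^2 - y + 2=-5*y^3 - 14*y^2 - 7*y + 2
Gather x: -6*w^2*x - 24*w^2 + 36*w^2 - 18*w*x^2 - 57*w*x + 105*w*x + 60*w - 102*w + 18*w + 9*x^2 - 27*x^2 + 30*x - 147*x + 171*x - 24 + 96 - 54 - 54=12*w^2 - 24*w + x^2*(-18*w - 18) + x*(-6*w^2 + 48*w + 54) - 36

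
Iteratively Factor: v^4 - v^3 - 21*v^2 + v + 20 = (v - 5)*(v^3 + 4*v^2 - v - 4) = (v - 5)*(v + 4)*(v^2 - 1) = (v - 5)*(v - 1)*(v + 4)*(v + 1)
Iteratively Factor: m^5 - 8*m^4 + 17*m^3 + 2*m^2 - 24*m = (m - 3)*(m^4 - 5*m^3 + 2*m^2 + 8*m) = m*(m - 3)*(m^3 - 5*m^2 + 2*m + 8) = m*(m - 3)*(m + 1)*(m^2 - 6*m + 8) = m*(m - 3)*(m - 2)*(m + 1)*(m - 4)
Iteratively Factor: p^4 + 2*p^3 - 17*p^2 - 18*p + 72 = (p - 3)*(p^3 + 5*p^2 - 2*p - 24) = (p - 3)*(p + 4)*(p^2 + p - 6) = (p - 3)*(p + 3)*(p + 4)*(p - 2)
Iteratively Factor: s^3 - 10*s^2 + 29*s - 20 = (s - 5)*(s^2 - 5*s + 4) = (s - 5)*(s - 4)*(s - 1)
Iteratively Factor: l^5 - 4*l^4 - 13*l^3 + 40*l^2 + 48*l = (l + 3)*(l^4 - 7*l^3 + 8*l^2 + 16*l) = (l - 4)*(l + 3)*(l^3 - 3*l^2 - 4*l) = (l - 4)*(l + 1)*(l + 3)*(l^2 - 4*l) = (l - 4)^2*(l + 1)*(l + 3)*(l)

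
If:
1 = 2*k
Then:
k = 1/2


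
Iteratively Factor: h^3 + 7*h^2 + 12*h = (h + 4)*(h^2 + 3*h) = h*(h + 4)*(h + 3)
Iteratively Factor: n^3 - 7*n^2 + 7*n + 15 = (n - 3)*(n^2 - 4*n - 5) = (n - 3)*(n + 1)*(n - 5)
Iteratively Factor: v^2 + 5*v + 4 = (v + 4)*(v + 1)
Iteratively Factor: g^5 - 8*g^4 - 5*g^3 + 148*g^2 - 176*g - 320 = (g + 4)*(g^4 - 12*g^3 + 43*g^2 - 24*g - 80) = (g - 4)*(g + 4)*(g^3 - 8*g^2 + 11*g + 20) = (g - 5)*(g - 4)*(g + 4)*(g^2 - 3*g - 4) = (g - 5)*(g - 4)^2*(g + 4)*(g + 1)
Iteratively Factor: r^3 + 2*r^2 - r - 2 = (r + 2)*(r^2 - 1) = (r - 1)*(r + 2)*(r + 1)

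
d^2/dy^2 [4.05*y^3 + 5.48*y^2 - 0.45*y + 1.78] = 24.3*y + 10.96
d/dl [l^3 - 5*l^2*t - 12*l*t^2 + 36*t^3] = 3*l^2 - 10*l*t - 12*t^2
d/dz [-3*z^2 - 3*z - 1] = -6*z - 3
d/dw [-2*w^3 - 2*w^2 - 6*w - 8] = -6*w^2 - 4*w - 6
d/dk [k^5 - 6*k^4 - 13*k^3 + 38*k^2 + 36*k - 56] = 5*k^4 - 24*k^3 - 39*k^2 + 76*k + 36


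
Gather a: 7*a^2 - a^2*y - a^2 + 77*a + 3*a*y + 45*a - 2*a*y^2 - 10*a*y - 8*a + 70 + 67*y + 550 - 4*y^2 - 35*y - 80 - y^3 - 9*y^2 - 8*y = a^2*(6 - y) + a*(-2*y^2 - 7*y + 114) - y^3 - 13*y^2 + 24*y + 540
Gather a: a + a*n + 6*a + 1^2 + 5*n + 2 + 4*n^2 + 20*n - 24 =a*(n + 7) + 4*n^2 + 25*n - 21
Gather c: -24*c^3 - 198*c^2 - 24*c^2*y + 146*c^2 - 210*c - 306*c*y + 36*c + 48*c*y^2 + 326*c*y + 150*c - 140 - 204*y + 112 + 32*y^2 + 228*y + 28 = -24*c^3 + c^2*(-24*y - 52) + c*(48*y^2 + 20*y - 24) + 32*y^2 + 24*y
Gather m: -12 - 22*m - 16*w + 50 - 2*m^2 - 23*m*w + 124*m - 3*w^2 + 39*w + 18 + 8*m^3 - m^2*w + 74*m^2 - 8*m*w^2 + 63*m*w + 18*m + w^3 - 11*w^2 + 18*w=8*m^3 + m^2*(72 - w) + m*(-8*w^2 + 40*w + 120) + w^3 - 14*w^2 + 41*w + 56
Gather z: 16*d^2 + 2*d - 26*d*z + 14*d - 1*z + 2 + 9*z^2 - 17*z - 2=16*d^2 + 16*d + 9*z^2 + z*(-26*d - 18)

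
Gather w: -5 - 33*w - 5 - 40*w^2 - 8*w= -40*w^2 - 41*w - 10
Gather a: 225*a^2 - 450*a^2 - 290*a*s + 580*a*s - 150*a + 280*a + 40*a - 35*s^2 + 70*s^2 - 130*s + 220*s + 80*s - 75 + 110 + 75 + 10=-225*a^2 + a*(290*s + 170) + 35*s^2 + 170*s + 120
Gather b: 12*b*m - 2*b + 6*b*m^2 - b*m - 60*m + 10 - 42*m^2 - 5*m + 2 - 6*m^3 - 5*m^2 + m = b*(6*m^2 + 11*m - 2) - 6*m^3 - 47*m^2 - 64*m + 12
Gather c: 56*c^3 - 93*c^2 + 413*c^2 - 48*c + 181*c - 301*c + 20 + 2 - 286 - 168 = 56*c^3 + 320*c^2 - 168*c - 432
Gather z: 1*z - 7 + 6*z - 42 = 7*z - 49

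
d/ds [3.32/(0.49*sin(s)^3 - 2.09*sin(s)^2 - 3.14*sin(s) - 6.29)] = (-4.8804*sin(s)^2 + 13.8776*sin(s) + 10.4248)*cos(s)/(-0.49*sin(s)^3 + 2.09*sin(s)^2 + 3.14*sin(s) + 6.29)^2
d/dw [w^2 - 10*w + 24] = 2*w - 10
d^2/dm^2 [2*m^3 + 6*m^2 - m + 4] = 12*m + 12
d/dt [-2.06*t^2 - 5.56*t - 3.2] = -4.12*t - 5.56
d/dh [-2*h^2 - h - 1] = -4*h - 1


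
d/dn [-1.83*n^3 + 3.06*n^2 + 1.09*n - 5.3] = -5.49*n^2 + 6.12*n + 1.09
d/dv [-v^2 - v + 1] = -2*v - 1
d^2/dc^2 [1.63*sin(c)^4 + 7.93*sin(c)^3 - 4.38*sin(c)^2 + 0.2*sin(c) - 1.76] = -26.08*sin(c)^4 - 71.37*sin(c)^3 + 37.08*sin(c)^2 + 47.38*sin(c) - 8.76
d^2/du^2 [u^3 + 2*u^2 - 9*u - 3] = 6*u + 4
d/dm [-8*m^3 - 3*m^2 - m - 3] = -24*m^2 - 6*m - 1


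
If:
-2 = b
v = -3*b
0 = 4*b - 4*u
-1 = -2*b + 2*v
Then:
No Solution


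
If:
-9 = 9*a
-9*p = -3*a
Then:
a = -1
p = -1/3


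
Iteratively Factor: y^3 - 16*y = (y + 4)*(y^2 - 4*y) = y*(y + 4)*(y - 4)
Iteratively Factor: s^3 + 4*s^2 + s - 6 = (s + 2)*(s^2 + 2*s - 3) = (s - 1)*(s + 2)*(s + 3)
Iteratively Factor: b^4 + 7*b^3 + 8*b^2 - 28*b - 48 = (b - 2)*(b^3 + 9*b^2 + 26*b + 24) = (b - 2)*(b + 2)*(b^2 + 7*b + 12) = (b - 2)*(b + 2)*(b + 4)*(b + 3)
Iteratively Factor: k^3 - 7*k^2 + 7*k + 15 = (k + 1)*(k^2 - 8*k + 15) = (k - 3)*(k + 1)*(k - 5)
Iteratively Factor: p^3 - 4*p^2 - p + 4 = (p + 1)*(p^2 - 5*p + 4) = (p - 4)*(p + 1)*(p - 1)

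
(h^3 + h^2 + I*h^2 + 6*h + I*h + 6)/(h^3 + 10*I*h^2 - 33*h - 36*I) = (h^2 + h*(1 - 2*I) - 2*I)/(h^2 + 7*I*h - 12)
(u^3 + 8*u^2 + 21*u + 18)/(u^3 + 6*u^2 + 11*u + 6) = (u + 3)/(u + 1)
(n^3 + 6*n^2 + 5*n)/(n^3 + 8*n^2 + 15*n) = (n + 1)/(n + 3)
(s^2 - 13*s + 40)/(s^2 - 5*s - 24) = (s - 5)/(s + 3)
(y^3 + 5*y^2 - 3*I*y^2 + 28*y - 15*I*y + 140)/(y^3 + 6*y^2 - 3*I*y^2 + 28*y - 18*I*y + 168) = (y + 5)/(y + 6)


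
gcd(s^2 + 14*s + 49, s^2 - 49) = s + 7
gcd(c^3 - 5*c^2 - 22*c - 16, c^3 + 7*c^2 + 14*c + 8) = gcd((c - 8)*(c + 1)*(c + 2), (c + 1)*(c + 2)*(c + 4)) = c^2 + 3*c + 2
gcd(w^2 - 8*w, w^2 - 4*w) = w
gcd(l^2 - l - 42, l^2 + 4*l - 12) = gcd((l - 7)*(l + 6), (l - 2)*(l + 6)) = l + 6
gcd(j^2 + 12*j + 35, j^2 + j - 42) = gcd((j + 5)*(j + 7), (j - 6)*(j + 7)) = j + 7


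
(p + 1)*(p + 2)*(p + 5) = p^3 + 8*p^2 + 17*p + 10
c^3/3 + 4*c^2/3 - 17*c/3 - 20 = (c/3 + 1)*(c - 4)*(c + 5)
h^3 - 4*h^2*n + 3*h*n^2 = h*(h - 3*n)*(h - n)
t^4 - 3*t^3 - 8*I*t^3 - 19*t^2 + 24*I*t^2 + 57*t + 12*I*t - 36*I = (t - 3)*(t - 4*I)*(t - 3*I)*(t - I)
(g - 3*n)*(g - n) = g^2 - 4*g*n + 3*n^2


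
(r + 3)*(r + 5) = r^2 + 8*r + 15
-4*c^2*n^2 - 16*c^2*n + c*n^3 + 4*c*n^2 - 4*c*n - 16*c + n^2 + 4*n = (-4*c + n)*(n + 4)*(c*n + 1)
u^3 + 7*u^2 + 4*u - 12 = (u - 1)*(u + 2)*(u + 6)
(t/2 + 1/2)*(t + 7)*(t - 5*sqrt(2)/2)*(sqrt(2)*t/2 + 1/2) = sqrt(2)*t^4/4 - t^3 + 2*sqrt(2)*t^3 - 8*t^2 + 9*sqrt(2)*t^2/8 - 5*sqrt(2)*t - 7*t - 35*sqrt(2)/8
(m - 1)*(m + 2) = m^2 + m - 2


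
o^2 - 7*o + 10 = (o - 5)*(o - 2)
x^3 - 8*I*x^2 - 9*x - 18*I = (x - 6*I)*(x - 3*I)*(x + I)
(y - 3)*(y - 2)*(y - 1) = y^3 - 6*y^2 + 11*y - 6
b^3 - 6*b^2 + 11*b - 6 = (b - 3)*(b - 2)*(b - 1)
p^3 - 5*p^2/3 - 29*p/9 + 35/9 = (p - 7/3)*(p - 1)*(p + 5/3)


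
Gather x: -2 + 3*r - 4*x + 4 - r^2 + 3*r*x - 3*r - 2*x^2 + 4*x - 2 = -r^2 + 3*r*x - 2*x^2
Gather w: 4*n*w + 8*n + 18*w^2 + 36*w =8*n + 18*w^2 + w*(4*n + 36)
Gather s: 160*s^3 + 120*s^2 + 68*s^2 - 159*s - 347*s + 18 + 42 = 160*s^3 + 188*s^2 - 506*s + 60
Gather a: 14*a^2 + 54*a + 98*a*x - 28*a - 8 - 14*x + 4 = 14*a^2 + a*(98*x + 26) - 14*x - 4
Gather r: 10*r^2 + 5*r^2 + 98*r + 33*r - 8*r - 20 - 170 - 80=15*r^2 + 123*r - 270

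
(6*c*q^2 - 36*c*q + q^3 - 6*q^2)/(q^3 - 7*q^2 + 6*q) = (6*c + q)/(q - 1)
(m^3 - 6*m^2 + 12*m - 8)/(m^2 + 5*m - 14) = (m^2 - 4*m + 4)/(m + 7)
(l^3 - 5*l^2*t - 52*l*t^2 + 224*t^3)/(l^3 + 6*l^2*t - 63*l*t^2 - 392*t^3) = (l - 4*t)/(l + 7*t)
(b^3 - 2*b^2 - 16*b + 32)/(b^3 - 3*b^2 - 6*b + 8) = (b^2 + 2*b - 8)/(b^2 + b - 2)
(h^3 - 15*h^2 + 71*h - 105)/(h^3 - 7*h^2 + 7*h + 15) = (h - 7)/(h + 1)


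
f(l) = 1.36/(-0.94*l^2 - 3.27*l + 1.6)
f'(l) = 1.36*(1.88*l + 3.27)/(-0.94*l^2 - 3.27*l + 1.6)^2 = (2.5568*l + 4.4472)/(0.94*l^2 + 3.27*l - 1.6)^2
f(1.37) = -0.29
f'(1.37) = 0.37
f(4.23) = -0.05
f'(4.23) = 0.02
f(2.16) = -0.14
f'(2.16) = 0.10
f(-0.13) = 0.68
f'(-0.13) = 1.02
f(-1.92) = 0.31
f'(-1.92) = -0.02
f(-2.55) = 0.36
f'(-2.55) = -0.14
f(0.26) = 1.98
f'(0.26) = 10.85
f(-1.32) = 0.32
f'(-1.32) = 0.06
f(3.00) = -0.08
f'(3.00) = 0.04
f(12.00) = -0.01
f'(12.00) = 0.00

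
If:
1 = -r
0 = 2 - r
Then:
No Solution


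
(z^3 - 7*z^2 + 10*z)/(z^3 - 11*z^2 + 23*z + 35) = z*(z - 2)/(z^2 - 6*z - 7)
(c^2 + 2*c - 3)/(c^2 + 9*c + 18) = (c - 1)/(c + 6)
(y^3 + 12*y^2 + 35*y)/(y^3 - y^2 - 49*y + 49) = y*(y + 5)/(y^2 - 8*y + 7)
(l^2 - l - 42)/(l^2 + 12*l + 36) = (l - 7)/(l + 6)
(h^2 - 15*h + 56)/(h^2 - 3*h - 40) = (h - 7)/(h + 5)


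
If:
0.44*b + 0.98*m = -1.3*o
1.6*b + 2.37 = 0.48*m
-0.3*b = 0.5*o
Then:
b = -1.65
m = -0.57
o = 0.99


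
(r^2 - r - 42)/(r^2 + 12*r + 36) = (r - 7)/(r + 6)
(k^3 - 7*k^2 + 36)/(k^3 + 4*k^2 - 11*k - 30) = (k - 6)/(k + 5)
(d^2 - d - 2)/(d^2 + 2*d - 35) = (d^2 - d - 2)/(d^2 + 2*d - 35)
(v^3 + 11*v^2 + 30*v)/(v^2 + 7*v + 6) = v*(v + 5)/(v + 1)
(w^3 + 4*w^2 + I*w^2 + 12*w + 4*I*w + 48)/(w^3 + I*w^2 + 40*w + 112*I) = (w^2 + w*(4 - 3*I) - 12*I)/(w^2 - 3*I*w + 28)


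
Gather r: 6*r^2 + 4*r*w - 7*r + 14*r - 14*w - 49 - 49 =6*r^2 + r*(4*w + 7) - 14*w - 98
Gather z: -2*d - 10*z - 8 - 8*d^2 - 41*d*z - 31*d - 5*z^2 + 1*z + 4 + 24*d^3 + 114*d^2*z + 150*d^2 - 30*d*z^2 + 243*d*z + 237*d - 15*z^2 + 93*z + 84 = 24*d^3 + 142*d^2 + 204*d + z^2*(-30*d - 20) + z*(114*d^2 + 202*d + 84) + 80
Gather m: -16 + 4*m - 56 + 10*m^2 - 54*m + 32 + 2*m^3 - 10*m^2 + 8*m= 2*m^3 - 42*m - 40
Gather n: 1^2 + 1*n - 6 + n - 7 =2*n - 12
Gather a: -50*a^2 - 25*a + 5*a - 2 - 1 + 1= -50*a^2 - 20*a - 2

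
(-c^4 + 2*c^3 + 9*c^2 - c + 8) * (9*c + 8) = -9*c^5 + 10*c^4 + 97*c^3 + 63*c^2 + 64*c + 64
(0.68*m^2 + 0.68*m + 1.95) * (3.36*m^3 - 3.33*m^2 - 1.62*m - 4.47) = 2.2848*m^5 + 0.0204*m^4 + 3.186*m^3 - 10.6347*m^2 - 6.1986*m - 8.7165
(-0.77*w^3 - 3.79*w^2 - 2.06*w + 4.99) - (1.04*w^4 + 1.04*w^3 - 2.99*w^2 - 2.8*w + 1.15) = -1.04*w^4 - 1.81*w^3 - 0.8*w^2 + 0.74*w + 3.84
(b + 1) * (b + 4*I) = b^2 + b + 4*I*b + 4*I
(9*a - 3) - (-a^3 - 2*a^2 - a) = a^3 + 2*a^2 + 10*a - 3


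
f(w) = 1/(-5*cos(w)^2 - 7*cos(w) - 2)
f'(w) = (-10*sin(w)*cos(w) - 7*sin(w))/(-5*cos(w)^2 - 7*cos(w) - 2)^2 = -(10*cos(w) + 7)*sin(w)/(5*cos(w)^2 + 7*cos(w) + 2)^2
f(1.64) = -0.65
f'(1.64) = -2.65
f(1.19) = -0.19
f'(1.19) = -0.36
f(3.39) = 11.45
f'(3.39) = -86.73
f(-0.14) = -0.07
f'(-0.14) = 0.01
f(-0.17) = -0.07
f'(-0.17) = 0.02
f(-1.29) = -0.23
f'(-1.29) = 0.50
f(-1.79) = -1.40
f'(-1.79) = 9.23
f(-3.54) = 4.90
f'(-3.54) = 20.61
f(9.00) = 4.40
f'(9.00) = 16.87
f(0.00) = -0.07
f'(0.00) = 0.00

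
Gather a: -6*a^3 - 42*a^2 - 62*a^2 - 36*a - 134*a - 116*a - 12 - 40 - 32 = -6*a^3 - 104*a^2 - 286*a - 84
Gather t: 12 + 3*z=3*z + 12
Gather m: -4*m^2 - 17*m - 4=-4*m^2 - 17*m - 4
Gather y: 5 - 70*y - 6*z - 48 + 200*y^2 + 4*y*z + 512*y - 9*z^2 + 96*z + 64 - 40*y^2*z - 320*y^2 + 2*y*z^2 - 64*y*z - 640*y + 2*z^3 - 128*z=y^2*(-40*z - 120) + y*(2*z^2 - 60*z - 198) + 2*z^3 - 9*z^2 - 38*z + 21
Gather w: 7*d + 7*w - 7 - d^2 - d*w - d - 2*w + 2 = -d^2 + 6*d + w*(5 - d) - 5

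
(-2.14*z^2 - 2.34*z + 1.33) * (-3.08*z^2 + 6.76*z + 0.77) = 6.5912*z^4 - 7.2592*z^3 - 21.5626*z^2 + 7.189*z + 1.0241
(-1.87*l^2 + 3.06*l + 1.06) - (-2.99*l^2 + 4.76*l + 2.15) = 1.12*l^2 - 1.7*l - 1.09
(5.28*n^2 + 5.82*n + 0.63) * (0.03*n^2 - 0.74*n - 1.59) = 0.1584*n^4 - 3.7326*n^3 - 12.6831*n^2 - 9.72*n - 1.0017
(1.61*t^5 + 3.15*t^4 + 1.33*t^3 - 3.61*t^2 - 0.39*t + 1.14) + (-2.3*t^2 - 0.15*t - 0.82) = 1.61*t^5 + 3.15*t^4 + 1.33*t^3 - 5.91*t^2 - 0.54*t + 0.32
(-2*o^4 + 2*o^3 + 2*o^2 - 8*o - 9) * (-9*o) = 18*o^5 - 18*o^4 - 18*o^3 + 72*o^2 + 81*o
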